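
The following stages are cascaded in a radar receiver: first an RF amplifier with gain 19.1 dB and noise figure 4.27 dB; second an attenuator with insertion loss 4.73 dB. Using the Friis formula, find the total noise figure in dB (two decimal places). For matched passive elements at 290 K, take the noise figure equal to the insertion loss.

4.31 dB

Convert to linear (a loss of L dB is a gain of −L dB): F_i = 10^(NF_i/10), G_i = 10^(G_i,dB/10)
  Stage 1: F_1 = 10^(4.27/10) = 2.673, G_1 = 10^(19.1/10) = 81.28
  Stage 2: F_2 = 10^(4.73/10) = 2.972, G_2 = 10^(−4.73/10) = 0.3365
Friis cascade:
  F = 2.673 + (2.972 − 1)/81.28 = 2.697
NF = 10 log₁₀(2.697) = 4.31 dB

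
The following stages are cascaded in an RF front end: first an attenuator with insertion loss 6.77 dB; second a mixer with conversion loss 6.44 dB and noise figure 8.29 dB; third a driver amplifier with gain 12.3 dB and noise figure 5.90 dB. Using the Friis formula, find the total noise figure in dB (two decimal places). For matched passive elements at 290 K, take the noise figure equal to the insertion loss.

19.67 dB

Convert to linear (a loss of L dB is a gain of −L dB): F_i = 10^(NF_i/10), G_i = 10^(G_i,dB/10)
  Stage 1: F_1 = 10^(6.77/10) = 4.753, G_1 = 10^(−6.77/10) = 0.2104
  Stage 2: F_2 = 10^(8.29/10) = 6.745, G_2 = 10^(−6.44/10) = 0.2270
  Stage 3: F_3 = 10^(5.90/10) = 3.890, G_3 = 10^(12.3/10) = 16.98
Friis cascade:
  F = 4.753 + (6.745 − 1)/0.2104 + (3.890 − 1)/0.04775 = 92.59
NF = 10 log₁₀(92.59) = 19.67 dB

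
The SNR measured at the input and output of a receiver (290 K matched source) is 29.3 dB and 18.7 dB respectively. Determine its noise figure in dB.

NF (dB) = SNR_in(dB) − SNR_out(dB) when the source is at T₀
NF = 29.3 − 18.7 = 10.6 dB

10.6 dB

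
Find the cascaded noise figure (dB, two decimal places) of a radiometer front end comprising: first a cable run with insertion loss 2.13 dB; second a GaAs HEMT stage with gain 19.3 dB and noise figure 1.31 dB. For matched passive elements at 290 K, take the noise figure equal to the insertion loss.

Convert to linear (a loss of L dB is a gain of −L dB): F_i = 10^(NF_i/10), G_i = 10^(G_i,dB/10)
  Stage 1: F_1 = 10^(2.13/10) = 1.633, G_1 = 10^(−2.13/10) = 0.6124
  Stage 2: F_2 = 10^(1.31/10) = 1.352, G_2 = 10^(19.3/10) = 85.11
Friis cascade:
  F = 1.633 + (1.352 − 1)/0.6124 = 2.208
NF = 10 log₁₀(2.208) = 3.44 dB

3.44 dB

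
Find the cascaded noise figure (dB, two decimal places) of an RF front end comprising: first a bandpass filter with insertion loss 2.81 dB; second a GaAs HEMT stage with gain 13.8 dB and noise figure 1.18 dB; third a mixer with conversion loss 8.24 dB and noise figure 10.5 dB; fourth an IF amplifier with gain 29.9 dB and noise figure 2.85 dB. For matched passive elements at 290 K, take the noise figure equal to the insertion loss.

5.81 dB

Convert to linear (a loss of L dB is a gain of −L dB): F_i = 10^(NF_i/10), G_i = 10^(G_i,dB/10)
  Stage 1: F_1 = 10^(2.81/10) = 1.910, G_1 = 10^(−2.81/10) = 0.5236
  Stage 2: F_2 = 10^(1.18/10) = 1.312, G_2 = 10^(13.8/10) = 23.99
  Stage 3: F_3 = 10^(10.5/10) = 11.22, G_3 = 10^(−8.24/10) = 0.1500
  Stage 4: F_4 = 10^(2.85/10) = 1.928, G_4 = 10^(29.9/10) = 977.2
Friis cascade:
  F = 1.910 + (1.312 − 1)/0.5236 + (11.22 − 1)/12.56 + (1.928 − 1)/1.884 = 3.812
NF = 10 log₁₀(3.812) = 5.81 dB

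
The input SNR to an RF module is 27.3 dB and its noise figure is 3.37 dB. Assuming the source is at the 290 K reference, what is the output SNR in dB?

23.93 dB

By definition F = SNR_in/SNR_out, so in dB: SNR_out = SNR_in − NF
SNR_out = 27.3 − 3.37 = 23.93 dB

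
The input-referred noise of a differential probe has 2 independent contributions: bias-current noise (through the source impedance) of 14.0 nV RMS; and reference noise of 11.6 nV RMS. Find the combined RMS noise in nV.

18.2 nV

Uncorrelated sources add in power (mean-square): V_tot = √(ΣV_i²)
V_tot = √[(1.40×10⁻⁸)² + (1.16×10⁻⁸)²] = 1.82×10⁻⁸ V = 18.2 nV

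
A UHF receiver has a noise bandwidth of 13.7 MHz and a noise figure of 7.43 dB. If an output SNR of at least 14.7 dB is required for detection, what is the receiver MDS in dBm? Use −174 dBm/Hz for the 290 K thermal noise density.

−80.5 dBm

Sensitivity = −174 + 10 log₁₀(B) + NF + SNR_min
= −174 + 71.37 + 7.43 + 14.7
= −80.50 dBm → −80.5 dBm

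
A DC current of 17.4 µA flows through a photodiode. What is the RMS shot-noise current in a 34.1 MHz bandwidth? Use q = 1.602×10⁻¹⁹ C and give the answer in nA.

13.8 nA

I_n = √(2qI·B)
2qI·B = 2 × 1.602×10⁻¹⁹ × 1.74×10⁻⁵ × 3.41×10⁷ = 1.90×10⁻¹⁶ A²
I_n = √(1.90×10⁻¹⁶) = 1.38×10⁻⁸ A = 13.8 nA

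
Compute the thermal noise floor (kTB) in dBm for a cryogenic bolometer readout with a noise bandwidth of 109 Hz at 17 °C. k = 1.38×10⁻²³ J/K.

−153.6 dBm

T = 17 °C + 273.15 = 290.15 K
P_n = kTB = 1.38×10⁻²³ × 290.15 × 1.09×10² = 4.36×10⁻¹⁹ W
In dBm: 10 log₁₀(4.36×10⁻¹⁹ / 10⁻³) = −153.6 dBm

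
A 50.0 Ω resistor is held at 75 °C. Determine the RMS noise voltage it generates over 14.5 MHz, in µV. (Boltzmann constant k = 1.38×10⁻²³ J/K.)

T = 75 °C + 273.15 = 348.15 K
V_n = √(4kTRB)
4kTRB = 4 × 1.38×10⁻²³ × 348.15 × 5.00×10¹ × 1.45×10⁷ = 1.39×10⁻¹¹ V²
V_n = √(1.39×10⁻¹¹) = 3.73×10⁻⁶ V = 3.73 µV

3.73 µV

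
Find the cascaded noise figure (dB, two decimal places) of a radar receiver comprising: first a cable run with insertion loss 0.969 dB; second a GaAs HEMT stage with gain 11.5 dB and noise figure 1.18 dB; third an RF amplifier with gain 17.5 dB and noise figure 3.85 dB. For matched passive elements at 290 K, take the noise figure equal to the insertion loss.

2.47 dB

Convert to linear (a loss of L dB is a gain of −L dB): F_i = 10^(NF_i/10), G_i = 10^(G_i,dB/10)
  Stage 1: F_1 = 10^(0.969/10) = 1.250, G_1 = 10^(−0.969/10) = 0.8000
  Stage 2: F_2 = 10^(1.18/10) = 1.312, G_2 = 10^(11.5/10) = 14.13
  Stage 3: F_3 = 10^(3.85/10) = 2.427, G_3 = 10^(17.5/10) = 56.23
Friis cascade:
  F = 1.250 + (1.312 − 1)/0.8000 + (2.427 − 1)/11.30 = 1.766
NF = 10 log₁₀(1.766) = 2.47 dB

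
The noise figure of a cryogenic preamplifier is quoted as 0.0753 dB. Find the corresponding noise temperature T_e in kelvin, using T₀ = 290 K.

5.07 K

F = 10^(0.0753/10) = 1.01749
T_e = (F − 1)·T₀ = (1.01749 − 1) × 290 = 5.07 K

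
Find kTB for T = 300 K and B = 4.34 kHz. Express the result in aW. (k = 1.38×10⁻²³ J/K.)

18.0 aW

P_n = kTB = 1.38×10⁻²³ × 300 × 4.34×10³ = 1.80×10⁻¹⁷ W = 18.0 aW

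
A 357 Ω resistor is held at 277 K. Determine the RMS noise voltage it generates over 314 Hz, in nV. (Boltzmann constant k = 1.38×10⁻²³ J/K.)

41.4 nV

V_n = √(4kTRB)
4kTRB = 4 × 1.38×10⁻²³ × 277 × 3.57×10² × 3.14×10² = 1.71×10⁻¹⁵ V²
V_n = √(1.71×10⁻¹⁵) = 4.14×10⁻⁸ V = 41.4 nV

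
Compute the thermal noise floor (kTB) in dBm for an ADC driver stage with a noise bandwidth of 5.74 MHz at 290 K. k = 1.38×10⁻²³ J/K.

P_n = kTB = 1.38×10⁻²³ × 290 × 5.74×10⁶ = 2.30×10⁻¹⁴ W
In dBm: 10 log₁₀(2.30×10⁻¹⁴ / 10⁻³) = −106.4 dBm

−106.4 dBm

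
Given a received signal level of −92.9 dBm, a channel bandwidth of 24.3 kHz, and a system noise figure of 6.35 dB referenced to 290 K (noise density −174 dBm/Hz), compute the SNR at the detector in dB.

Noise floor: N = −174 + 10 log₁₀(B) + NF
10 log₁₀(2.43×10⁴) = 43.86 dB
N = −174 + 43.86 + 6.35 = −123.79 dBm
SNR = P_sig − N = −92.9 − (−123.79) = 30.89 dB → 30.9 dB

30.9 dB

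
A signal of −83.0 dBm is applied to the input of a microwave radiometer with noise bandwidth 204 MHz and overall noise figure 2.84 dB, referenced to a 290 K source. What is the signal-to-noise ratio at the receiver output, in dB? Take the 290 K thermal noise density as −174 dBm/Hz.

5.1 dB

Noise floor: N = −174 + 10 log₁₀(B) + NF
10 log₁₀(2.04×10⁸) = 83.1 dB
N = −174 + 83.1 + 2.84 = −88.06 dBm
SNR = P_sig − N = −83.0 − (−88.06) = 5.06 dB → 5.1 dB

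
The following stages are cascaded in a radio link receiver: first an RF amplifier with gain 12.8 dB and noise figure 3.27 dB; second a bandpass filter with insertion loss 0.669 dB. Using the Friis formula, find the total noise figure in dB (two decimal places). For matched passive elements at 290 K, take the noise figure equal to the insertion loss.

Convert to linear (a loss of L dB is a gain of −L dB): F_i = 10^(NF_i/10), G_i = 10^(G_i,dB/10)
  Stage 1: F_1 = 10^(3.27/10) = 2.123, G_1 = 10^(12.8/10) = 19.05
  Stage 2: F_2 = 10^(0.669/10) = 1.167, G_2 = 10^(−0.669/10) = 0.8572
Friis cascade:
  F = 2.123 + (1.167 − 1)/19.05 = 2.132
NF = 10 log₁₀(2.132) = 3.29 dB

3.29 dB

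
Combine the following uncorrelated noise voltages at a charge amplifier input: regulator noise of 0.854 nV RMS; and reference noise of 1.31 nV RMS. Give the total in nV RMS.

1.56 nV

Uncorrelated sources add in power (mean-square): V_tot = √(ΣV_i²)
V_tot = √[(8.54×10⁻¹⁰)² + (1.31×10⁻⁹)²] = 1.56×10⁻⁹ V = 1.56 nV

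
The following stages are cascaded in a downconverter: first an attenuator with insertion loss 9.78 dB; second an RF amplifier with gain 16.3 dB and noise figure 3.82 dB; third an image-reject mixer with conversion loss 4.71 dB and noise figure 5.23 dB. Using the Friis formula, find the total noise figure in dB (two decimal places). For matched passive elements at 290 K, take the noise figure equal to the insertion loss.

13.70 dB

Convert to linear (a loss of L dB is a gain of −L dB): F_i = 10^(NF_i/10), G_i = 10^(G_i,dB/10)
  Stage 1: F_1 = 10^(9.78/10) = 9.506, G_1 = 10^(−9.78/10) = 0.1052
  Stage 2: F_2 = 10^(3.82/10) = 2.410, G_2 = 10^(16.3/10) = 42.66
  Stage 3: F_3 = 10^(5.23/10) = 3.334, G_3 = 10^(−4.71/10) = 0.3381
Friis cascade:
  F = 9.506 + (2.410 − 1)/0.1052 + (3.334 − 1)/4.487 = 23.43
NF = 10 log₁₀(23.43) = 13.70 dB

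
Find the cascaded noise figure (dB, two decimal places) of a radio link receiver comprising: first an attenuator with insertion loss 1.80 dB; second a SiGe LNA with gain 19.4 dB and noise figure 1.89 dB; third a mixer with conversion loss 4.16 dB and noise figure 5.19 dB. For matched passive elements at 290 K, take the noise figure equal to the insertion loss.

3.76 dB

Convert to linear (a loss of L dB is a gain of −L dB): F_i = 10^(NF_i/10), G_i = 10^(G_i,dB/10)
  Stage 1: F_1 = 10^(1.80/10) = 1.514, G_1 = 10^(−1.80/10) = 0.6607
  Stage 2: F_2 = 10^(1.89/10) = 1.545, G_2 = 10^(19.4/10) = 87.10
  Stage 3: F_3 = 10^(5.19/10) = 3.304, G_3 = 10^(−4.16/10) = 0.3837
Friis cascade:
  F = 1.514 + (1.545 − 1)/0.6607 + (3.304 − 1)/57.54 = 2.379
NF = 10 log₁₀(2.379) = 3.76 dB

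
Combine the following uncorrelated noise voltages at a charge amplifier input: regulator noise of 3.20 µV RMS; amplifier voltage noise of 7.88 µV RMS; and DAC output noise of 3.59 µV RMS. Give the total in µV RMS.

Uncorrelated sources add in power (mean-square): V_tot = √(ΣV_i²)
V_tot = √[(3.20×10⁻⁶)² + (7.88×10⁻⁶)² + (3.59×10⁻⁶)²] = 9.23×10⁻⁶ V = 9.23 µV

9.23 µV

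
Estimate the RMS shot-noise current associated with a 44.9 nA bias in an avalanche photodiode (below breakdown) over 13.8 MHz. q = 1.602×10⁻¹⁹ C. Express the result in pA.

446 pA

I_n = √(2qI·B)
2qI·B = 2 × 1.602×10⁻¹⁹ × 4.49×10⁻⁸ × 1.38×10⁷ = 1.99×10⁻¹⁹ A²
I_n = √(1.99×10⁻¹⁹) = 4.46×10⁻¹⁰ A = 446 pA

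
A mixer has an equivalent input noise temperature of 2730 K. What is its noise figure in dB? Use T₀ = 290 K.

F = 1 + T_e/T₀ = 1 + 2730/290 = 10.4138
NF = 10 log₁₀(10.4138) = 10.18 dB

10.18 dB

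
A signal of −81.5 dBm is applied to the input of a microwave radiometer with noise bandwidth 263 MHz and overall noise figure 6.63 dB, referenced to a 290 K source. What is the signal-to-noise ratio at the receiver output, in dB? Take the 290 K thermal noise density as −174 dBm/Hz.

Noise floor: N = −174 + 10 log₁₀(B) + NF
10 log₁₀(2.63×10⁸) = 84.2 dB
N = −174 + 84.2 + 6.63 = −83.17 dBm
SNR = P_sig − N = −81.5 − (−83.17) = 1.67 dB → 1.7 dB

1.7 dB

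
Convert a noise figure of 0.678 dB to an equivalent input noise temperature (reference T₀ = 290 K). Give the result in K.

49.0 K

F = 10^(0.678/10) = 1.16896
T_e = (F − 1)·T₀ = (1.16896 − 1) × 290 = 49.0 K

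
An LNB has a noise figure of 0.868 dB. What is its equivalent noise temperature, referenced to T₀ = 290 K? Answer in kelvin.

64.2 K

F = 10^(0.868/10) = 1.22124
T_e = (F − 1)·T₀ = (1.22124 − 1) × 290 = 64.2 K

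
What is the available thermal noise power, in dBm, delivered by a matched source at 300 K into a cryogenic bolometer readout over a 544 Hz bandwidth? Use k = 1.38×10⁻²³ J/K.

P_n = kTB = 1.38×10⁻²³ × 300 × 5.44×10² = 2.25×10⁻¹⁸ W
In dBm: 10 log₁₀(2.25×10⁻¹⁸ / 10⁻³) = −146.5 dBm

−146.5 dBm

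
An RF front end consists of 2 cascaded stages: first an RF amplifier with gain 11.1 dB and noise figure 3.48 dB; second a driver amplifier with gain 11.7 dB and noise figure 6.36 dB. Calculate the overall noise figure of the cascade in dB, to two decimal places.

Convert to linear (a loss of L dB is a gain of −L dB): F_i = 10^(NF_i/10), G_i = 10^(G_i,dB/10)
  Stage 1: F_1 = 10^(3.48/10) = 2.228, G_1 = 10^(11.1/10) = 12.88
  Stage 2: F_2 = 10^(6.36/10) = 4.325, G_2 = 10^(11.7/10) = 14.79
Friis cascade:
  F = 2.228 + (4.325 − 1)/12.88 = 2.487
NF = 10 log₁₀(2.487) = 3.96 dB

3.96 dB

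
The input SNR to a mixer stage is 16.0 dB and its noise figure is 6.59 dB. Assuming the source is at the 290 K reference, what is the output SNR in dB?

9.41 dB

By definition F = SNR_in/SNR_out, so in dB: SNR_out = SNR_in − NF
SNR_out = 16.0 − 6.59 = 9.41 dB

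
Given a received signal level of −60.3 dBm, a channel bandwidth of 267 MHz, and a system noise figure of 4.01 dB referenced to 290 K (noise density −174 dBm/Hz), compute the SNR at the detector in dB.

Noise floor: N = −174 + 10 log₁₀(B) + NF
10 log₁₀(2.67×10⁸) = 84.27 dB
N = −174 + 84.27 + 4.01 = −85.72 dBm
SNR = P_sig − N = −60.3 − (−85.72) = 25.42 dB → 25.4 dB

25.4 dB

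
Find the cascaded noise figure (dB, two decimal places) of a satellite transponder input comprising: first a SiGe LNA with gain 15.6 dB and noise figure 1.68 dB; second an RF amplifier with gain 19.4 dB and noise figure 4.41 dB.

1.82 dB

Convert to linear (a loss of L dB is a gain of −L dB): F_i = 10^(NF_i/10), G_i = 10^(G_i,dB/10)
  Stage 1: F_1 = 10^(1.68/10) = 1.472, G_1 = 10^(15.6/10) = 36.31
  Stage 2: F_2 = 10^(4.41/10) = 2.761, G_2 = 10^(19.4/10) = 87.10
Friis cascade:
  F = 1.472 + (2.761 − 1)/36.31 = 1.521
NF = 10 log₁₀(1.521) = 1.82 dB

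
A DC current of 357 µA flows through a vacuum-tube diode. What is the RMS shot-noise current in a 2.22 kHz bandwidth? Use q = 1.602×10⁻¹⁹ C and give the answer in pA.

I_n = √(2qI·B)
2qI·B = 2 × 1.602×10⁻¹⁹ × 3.57×10⁻⁴ × 2.22×10³ = 2.54×10⁻¹⁹ A²
I_n = √(2.54×10⁻¹⁹) = 5.04×10⁻¹⁰ A = 504 pA

504 pA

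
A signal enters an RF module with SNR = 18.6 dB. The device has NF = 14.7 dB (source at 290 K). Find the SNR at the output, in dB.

3.9 dB

By definition F = SNR_in/SNR_out, so in dB: SNR_out = SNR_in − NF
SNR_out = 18.6 − 14.7 = 3.9 dB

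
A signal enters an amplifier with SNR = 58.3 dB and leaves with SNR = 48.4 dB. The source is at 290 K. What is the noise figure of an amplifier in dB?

NF (dB) = SNR_in(dB) − SNR_out(dB) when the source is at T₀
NF = 58.3 − 48.4 = 9.9 dB

9.9 dB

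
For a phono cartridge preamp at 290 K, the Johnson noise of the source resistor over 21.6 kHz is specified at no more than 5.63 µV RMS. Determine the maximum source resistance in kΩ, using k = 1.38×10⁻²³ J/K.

91.7 kΩ

Johnson–Nyquist: V_n = √(4kTRB) ⇒ R = V_n² / (4kTB)
4kTB = 4 × 1.38×10⁻²³ × 290 × 2.16×10⁴ = 3.46×10⁻¹⁶
R = (5.63×10⁻⁶)² / 3.46×10⁻¹⁶ = 9.17×10⁴ Ω = 91.7 kΩ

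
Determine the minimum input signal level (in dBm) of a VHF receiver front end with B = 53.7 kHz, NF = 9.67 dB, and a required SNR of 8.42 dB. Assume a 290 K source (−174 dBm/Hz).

−108.6 dBm

Sensitivity = −174 + 10 log₁₀(B) + NF + SNR_min
= −174 + 47.3 + 9.67 + 8.42
= −108.61 dBm → −108.6 dBm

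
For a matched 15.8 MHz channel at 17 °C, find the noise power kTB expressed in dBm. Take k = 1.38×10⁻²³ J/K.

−102.0 dBm

T = 17 °C + 273.15 = 290.15 K
P_n = kTB = 1.38×10⁻²³ × 290.15 × 1.58×10⁷ = 6.33×10⁻¹⁴ W
In dBm: 10 log₁₀(6.33×10⁻¹⁴ / 10⁻³) = −102.0 dBm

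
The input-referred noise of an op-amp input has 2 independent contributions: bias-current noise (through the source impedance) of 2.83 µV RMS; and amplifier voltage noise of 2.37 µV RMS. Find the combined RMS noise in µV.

3.69 µV

Uncorrelated sources add in power (mean-square): V_tot = √(ΣV_i²)
V_tot = √[(2.83×10⁻⁶)² + (2.37×10⁻⁶)²] = 3.69×10⁻⁶ V = 3.69 µV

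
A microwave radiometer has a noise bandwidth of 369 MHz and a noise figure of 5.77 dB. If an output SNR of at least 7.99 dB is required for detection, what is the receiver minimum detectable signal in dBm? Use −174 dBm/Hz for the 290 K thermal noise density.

Sensitivity = −174 + 10 log₁₀(B) + NF + SNR_min
= −174 + 85.67 + 5.77 + 7.99
= −74.57 dBm → −74.6 dBm

−74.6 dBm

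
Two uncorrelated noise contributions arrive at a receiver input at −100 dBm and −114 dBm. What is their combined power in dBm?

−99.8 dBm

Convert to linear, add, convert back:
P₁ = 1.00×10⁻¹³ W, P₂ = 3.98×10⁻¹⁵ W
P_tot = 1.04×10⁻¹³ W → 10 log₁₀(P_tot / 10⁻³) = −99.8 dBm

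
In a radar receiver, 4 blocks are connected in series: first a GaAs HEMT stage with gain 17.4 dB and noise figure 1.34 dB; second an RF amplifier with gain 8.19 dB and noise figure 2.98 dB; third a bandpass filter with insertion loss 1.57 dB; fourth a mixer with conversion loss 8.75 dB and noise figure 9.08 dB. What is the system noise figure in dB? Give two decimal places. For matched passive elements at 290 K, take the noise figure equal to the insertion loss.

1.49 dB

Convert to linear (a loss of L dB is a gain of −L dB): F_i = 10^(NF_i/10), G_i = 10^(G_i,dB/10)
  Stage 1: F_1 = 10^(1.34/10) = 1.361, G_1 = 10^(17.4/10) = 54.95
  Stage 2: F_2 = 10^(2.98/10) = 1.986, G_2 = 10^(8.19/10) = 6.592
  Stage 3: F_3 = 10^(1.57/10) = 1.435, G_3 = 10^(−1.57/10) = 0.6966
  Stage 4: F_4 = 10^(9.08/10) = 8.091, G_4 = 10^(−8.75/10) = 0.1334
Friis cascade:
  F = 1.361 + (1.986 − 1)/54.95 + (1.435 − 1)/362.2 + (8.091 − 1)/252.3 = 1.409
NF = 10 log₁₀(1.409) = 1.49 dB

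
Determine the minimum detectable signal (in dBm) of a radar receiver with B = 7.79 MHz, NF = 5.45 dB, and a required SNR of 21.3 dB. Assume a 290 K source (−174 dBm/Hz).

−78.3 dBm

Sensitivity = −174 + 10 log₁₀(B) + NF + SNR_min
= −174 + 68.92 + 5.45 + 21.3
= −78.33 dBm → −78.3 dBm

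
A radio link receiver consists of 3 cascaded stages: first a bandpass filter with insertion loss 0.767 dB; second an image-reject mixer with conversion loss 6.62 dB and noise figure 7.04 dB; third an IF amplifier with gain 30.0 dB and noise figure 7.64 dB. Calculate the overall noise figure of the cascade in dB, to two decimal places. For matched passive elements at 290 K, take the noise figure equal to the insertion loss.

15.10 dB

Convert to linear (a loss of L dB is a gain of −L dB): F_i = 10^(NF_i/10), G_i = 10^(G_i,dB/10)
  Stage 1: F_1 = 10^(0.767/10) = 1.193, G_1 = 10^(−0.767/10) = 0.8381
  Stage 2: F_2 = 10^(7.04/10) = 5.058, G_2 = 10^(−6.62/10) = 0.2178
  Stage 3: F_3 = 10^(7.64/10) = 5.808, G_3 = 10^(30.0/10) = 1000
Friis cascade:
  F = 1.193 + (5.058 − 1)/0.8381 + (5.808 − 1)/0.1825 = 32.38
NF = 10 log₁₀(32.38) = 15.10 dB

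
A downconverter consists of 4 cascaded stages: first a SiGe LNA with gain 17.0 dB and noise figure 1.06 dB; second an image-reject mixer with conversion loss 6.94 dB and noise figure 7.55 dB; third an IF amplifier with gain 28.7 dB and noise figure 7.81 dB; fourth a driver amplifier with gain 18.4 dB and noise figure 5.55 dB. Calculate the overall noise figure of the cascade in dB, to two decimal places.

Convert to linear (a loss of L dB is a gain of −L dB): F_i = 10^(NF_i/10), G_i = 10^(G_i,dB/10)
  Stage 1: F_1 = 10^(1.06/10) = 1.276, G_1 = 10^(17.0/10) = 50.12
  Stage 2: F_2 = 10^(7.55/10) = 5.689, G_2 = 10^(−6.94/10) = 0.2023
  Stage 3: F_3 = 10^(7.81/10) = 6.039, G_3 = 10^(28.7/10) = 741.3
  Stage 4: F_4 = 10^(5.55/10) = 3.589, G_4 = 10^(18.4/10) = 69.18
Friis cascade:
  F = 1.276 + (5.689 − 1)/50.12 + (6.039 − 1)/10.14 + (3.589 − 1)/7516 = 1.867
NF = 10 log₁₀(1.867) = 2.71 dB

2.71 dB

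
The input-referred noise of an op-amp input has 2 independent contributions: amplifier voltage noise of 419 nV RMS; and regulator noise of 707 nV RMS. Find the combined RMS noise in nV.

822 nV

Uncorrelated sources add in power (mean-square): V_tot = √(ΣV_i²)
V_tot = √[(4.19×10⁻⁷)² + (7.07×10⁻⁷)²] = 8.22×10⁻⁷ V = 822 nV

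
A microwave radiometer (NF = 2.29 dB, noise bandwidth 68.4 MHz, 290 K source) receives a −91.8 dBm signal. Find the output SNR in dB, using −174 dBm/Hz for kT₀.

Noise floor: N = −174 + 10 log₁₀(B) + NF
10 log₁₀(6.84×10⁷) = 78.35 dB
N = −174 + 78.35 + 2.29 = −93.36 dBm
SNR = P_sig − N = −91.8 − (−93.36) = 1.56 dB → 1.6 dB

1.6 dB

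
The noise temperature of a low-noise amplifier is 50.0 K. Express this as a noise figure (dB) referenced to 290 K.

F = 1 + T_e/T₀ = 1 + 50.0/290 = 1.17241
NF = 10 log₁₀(1.17241) = 0.691 dB

0.691 dB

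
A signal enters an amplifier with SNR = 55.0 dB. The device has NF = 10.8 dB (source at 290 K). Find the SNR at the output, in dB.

44.2 dB

By definition F = SNR_in/SNR_out, so in dB: SNR_out = SNR_in − NF
SNR_out = 55.0 − 10.8 = 44.2 dB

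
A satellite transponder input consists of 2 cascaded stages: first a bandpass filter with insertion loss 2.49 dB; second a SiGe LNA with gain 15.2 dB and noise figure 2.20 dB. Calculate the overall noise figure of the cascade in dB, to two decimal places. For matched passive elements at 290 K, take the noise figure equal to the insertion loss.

Convert to linear (a loss of L dB is a gain of −L dB): F_i = 10^(NF_i/10), G_i = 10^(G_i,dB/10)
  Stage 1: F_1 = 10^(2.49/10) = 1.774, G_1 = 10^(−2.49/10) = 0.5636
  Stage 2: F_2 = 10^(2.20/10) = 1.660, G_2 = 10^(15.2/10) = 33.11
Friis cascade:
  F = 1.774 + (1.660 − 1)/0.5636 = 2.944
NF = 10 log₁₀(2.944) = 4.69 dB

4.69 dB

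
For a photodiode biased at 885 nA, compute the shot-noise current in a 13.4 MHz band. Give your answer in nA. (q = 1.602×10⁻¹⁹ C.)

1.95 nA

I_n = √(2qI·B)
2qI·B = 2 × 1.602×10⁻¹⁹ × 8.85×10⁻⁷ × 1.34×10⁷ = 3.80×10⁻¹⁸ A²
I_n = √(3.80×10⁻¹⁸) = 1.95×10⁻⁹ A = 1.95 nA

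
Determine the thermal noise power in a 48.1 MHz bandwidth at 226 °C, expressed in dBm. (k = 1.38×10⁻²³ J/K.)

−94.8 dBm

T = 226 °C + 273.15 = 499.15 K
P_n = kTB = 1.38×10⁻²³ × 499.15 × 4.81×10⁷ = 3.31×10⁻¹³ W
In dBm: 10 log₁₀(3.31×10⁻¹³ / 10⁻³) = −94.8 dBm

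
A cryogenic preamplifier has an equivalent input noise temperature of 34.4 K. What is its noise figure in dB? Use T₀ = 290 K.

0.487 dB

F = 1 + T_e/T₀ = 1 + 34.4/290 = 1.11862
NF = 10 log₁₀(1.11862) = 0.487 dB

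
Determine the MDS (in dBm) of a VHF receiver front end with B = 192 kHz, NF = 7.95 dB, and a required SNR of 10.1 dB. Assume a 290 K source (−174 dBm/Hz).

Sensitivity = −174 + 10 log₁₀(B) + NF + SNR_min
= −174 + 52.83 + 7.95 + 10.1
= −103.12 dBm → −103.1 dBm

−103.1 dBm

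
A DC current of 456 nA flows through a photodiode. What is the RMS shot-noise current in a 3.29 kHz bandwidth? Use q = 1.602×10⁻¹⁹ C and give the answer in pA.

I_n = √(2qI·B)
2qI·B = 2 × 1.602×10⁻¹⁹ × 4.56×10⁻⁷ × 3.29×10³ = 4.81×10⁻²² A²
I_n = √(4.81×10⁻²²) = 2.19×10⁻¹¹ A = 21.9 pA

21.9 pA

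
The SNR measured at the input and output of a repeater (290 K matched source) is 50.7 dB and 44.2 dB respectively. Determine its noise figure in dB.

6.5 dB

NF (dB) = SNR_in(dB) − SNR_out(dB) when the source is at T₀
NF = 50.7 − 44.2 = 6.5 dB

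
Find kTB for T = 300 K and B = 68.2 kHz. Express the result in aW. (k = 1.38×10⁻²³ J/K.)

282 aW

P_n = kTB = 1.38×10⁻²³ × 300 × 6.82×10⁴ = 2.82×10⁻¹⁶ W = 282 aW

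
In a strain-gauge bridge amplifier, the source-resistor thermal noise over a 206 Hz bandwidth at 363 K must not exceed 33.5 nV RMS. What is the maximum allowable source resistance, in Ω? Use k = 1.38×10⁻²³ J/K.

Johnson–Nyquist: V_n = √(4kTRB) ⇒ R = V_n² / (4kTB)
4kTB = 4 × 1.38×10⁻²³ × 363 × 2.06×10² = 4.13×10⁻¹⁸
R = (3.35×10⁻⁸)² / 4.13×10⁻¹⁸ = 2.72×10² Ω = 272 Ω

272 Ω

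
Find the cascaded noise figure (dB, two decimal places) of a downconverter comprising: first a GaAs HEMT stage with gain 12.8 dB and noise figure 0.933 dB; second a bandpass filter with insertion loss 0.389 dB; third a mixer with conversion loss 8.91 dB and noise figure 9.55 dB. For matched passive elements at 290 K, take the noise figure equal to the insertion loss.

Convert to linear (a loss of L dB is a gain of −L dB): F_i = 10^(NF_i/10), G_i = 10^(G_i,dB/10)
  Stage 1: F_1 = 10^(0.933/10) = 1.240, G_1 = 10^(12.8/10) = 19.05
  Stage 2: F_2 = 10^(0.389/10) = 1.094, G_2 = 10^(−0.389/10) = 0.9143
  Stage 3: F_3 = 10^(9.55/10) = 9.016, G_3 = 10^(−8.91/10) = 0.1285
Friis cascade:
  F = 1.240 + (1.094 − 1)/19.05 + (9.016 − 1)/17.42 = 1.705
NF = 10 log₁₀(1.705) = 2.32 dB

2.32 dB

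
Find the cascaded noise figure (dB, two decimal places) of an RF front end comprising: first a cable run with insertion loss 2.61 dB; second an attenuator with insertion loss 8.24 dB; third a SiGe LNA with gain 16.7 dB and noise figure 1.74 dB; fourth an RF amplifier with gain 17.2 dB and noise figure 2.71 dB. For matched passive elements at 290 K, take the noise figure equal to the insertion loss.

Convert to linear (a loss of L dB is a gain of −L dB): F_i = 10^(NF_i/10), G_i = 10^(G_i,dB/10)
  Stage 1: F_1 = 10^(2.61/10) = 1.824, G_1 = 10^(−2.61/10) = 0.5483
  Stage 2: F_2 = 10^(8.24/10) = 6.668, G_2 = 10^(−8.24/10) = 0.1500
  Stage 3: F_3 = 10^(1.74/10) = 1.493, G_3 = 10^(16.7/10) = 46.77
  Stage 4: F_4 = 10^(2.71/10) = 1.866, G_4 = 10^(17.2/10) = 52.48
Friis cascade:
  F = 1.824 + (6.668 − 1)/0.5483 + (1.493 − 1)/0.08222 + (1.866 − 1)/3.846 = 18.38
NF = 10 log₁₀(18.38) = 12.64 dB

12.64 dB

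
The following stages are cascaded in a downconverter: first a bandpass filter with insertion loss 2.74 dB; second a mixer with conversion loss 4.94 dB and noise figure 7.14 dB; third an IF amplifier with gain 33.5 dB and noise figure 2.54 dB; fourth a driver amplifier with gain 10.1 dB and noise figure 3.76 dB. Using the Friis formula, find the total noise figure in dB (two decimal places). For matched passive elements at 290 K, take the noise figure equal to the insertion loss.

11.58 dB

Convert to linear (a loss of L dB is a gain of −L dB): F_i = 10^(NF_i/10), G_i = 10^(G_i,dB/10)
  Stage 1: F_1 = 10^(2.74/10) = 1.879, G_1 = 10^(−2.74/10) = 0.5321
  Stage 2: F_2 = 10^(7.14/10) = 5.176, G_2 = 10^(−4.94/10) = 0.3206
  Stage 3: F_3 = 10^(2.54/10) = 1.795, G_3 = 10^(33.5/10) = 2239
  Stage 4: F_4 = 10^(3.76/10) = 2.377, G_4 = 10^(10.1/10) = 10.23
Friis cascade:
  F = 1.879 + (5.176 − 1)/0.5321 + (1.795 − 1)/0.1706 + (2.377 − 1)/381.9 = 14.39
NF = 10 log₁₀(14.39) = 11.58 dB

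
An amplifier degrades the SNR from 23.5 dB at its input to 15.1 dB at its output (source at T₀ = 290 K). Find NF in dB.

8.4 dB

NF (dB) = SNR_in(dB) − SNR_out(dB) when the source is at T₀
NF = 23.5 − 15.1 = 8.4 dB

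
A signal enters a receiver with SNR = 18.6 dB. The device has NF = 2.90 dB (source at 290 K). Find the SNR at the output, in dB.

By definition F = SNR_in/SNR_out, so in dB: SNR_out = SNR_in − NF
SNR_out = 18.6 − 2.90 = 15.70 dB

15.70 dB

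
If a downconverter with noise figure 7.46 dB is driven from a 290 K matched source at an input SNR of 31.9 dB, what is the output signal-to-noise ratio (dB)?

By definition F = SNR_in/SNR_out, so in dB: SNR_out = SNR_in − NF
SNR_out = 31.9 − 7.46 = 24.44 dB

24.44 dB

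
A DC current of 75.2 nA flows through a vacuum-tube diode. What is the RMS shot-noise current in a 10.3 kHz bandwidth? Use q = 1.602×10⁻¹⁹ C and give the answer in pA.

I_n = √(2qI·B)
2qI·B = 2 × 1.602×10⁻¹⁹ × 7.52×10⁻⁸ × 1.03×10⁴ = 2.48×10⁻²² A²
I_n = √(2.48×10⁻²²) = 1.58×10⁻¹¹ A = 15.8 pA

15.8 pA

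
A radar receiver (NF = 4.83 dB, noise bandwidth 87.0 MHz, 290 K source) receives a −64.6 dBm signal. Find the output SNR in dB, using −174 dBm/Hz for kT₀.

Noise floor: N = −174 + 10 log₁₀(B) + NF
10 log₁₀(8.70×10⁷) = 79.4 dB
N = −174 + 79.4 + 4.83 = −89.77 dBm
SNR = P_sig − N = −64.6 − (−89.77) = 25.17 dB → 25.2 dB

25.2 dB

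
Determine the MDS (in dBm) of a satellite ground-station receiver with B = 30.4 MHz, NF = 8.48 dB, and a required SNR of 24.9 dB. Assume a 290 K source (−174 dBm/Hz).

−65.8 dBm

Sensitivity = −174 + 10 log₁₀(B) + NF + SNR_min
= −174 + 74.83 + 8.48 + 24.9
= −65.79 dBm → −65.8 dBm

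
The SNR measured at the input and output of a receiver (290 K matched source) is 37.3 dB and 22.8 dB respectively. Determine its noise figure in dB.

14.5 dB

NF (dB) = SNR_in(dB) − SNR_out(dB) when the source is at T₀
NF = 37.3 − 22.8 = 14.5 dB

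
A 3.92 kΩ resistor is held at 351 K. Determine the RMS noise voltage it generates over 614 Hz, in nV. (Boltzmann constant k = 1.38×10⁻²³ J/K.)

V_n = √(4kTRB)
4kTRB = 4 × 1.38×10⁻²³ × 351 × 3.92×10³ × 6.14×10² = 4.66×10⁻¹⁴ V²
V_n = √(4.66×10⁻¹⁴) = 2.16×10⁻⁷ V = 216 nV

216 nV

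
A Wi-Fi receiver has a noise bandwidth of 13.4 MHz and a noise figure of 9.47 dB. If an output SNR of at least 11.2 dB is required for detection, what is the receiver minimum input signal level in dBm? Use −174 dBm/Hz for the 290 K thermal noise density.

Sensitivity = −174 + 10 log₁₀(B) + NF + SNR_min
= −174 + 71.27 + 9.47 + 11.2
= −82.06 dBm → −82.1 dBm

−82.1 dBm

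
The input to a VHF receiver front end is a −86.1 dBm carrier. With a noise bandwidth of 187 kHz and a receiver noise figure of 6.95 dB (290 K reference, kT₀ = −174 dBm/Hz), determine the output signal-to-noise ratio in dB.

28.2 dB

Noise floor: N = −174 + 10 log₁₀(B) + NF
10 log₁₀(1.87×10⁵) = 52.72 dB
N = −174 + 52.72 + 6.95 = −114.33 dBm
SNR = P_sig − N = −86.1 − (−114.33) = 28.23 dB → 28.2 dB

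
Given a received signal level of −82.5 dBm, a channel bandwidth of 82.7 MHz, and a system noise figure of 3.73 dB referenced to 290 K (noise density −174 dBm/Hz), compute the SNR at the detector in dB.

Noise floor: N = −174 + 10 log₁₀(B) + NF
10 log₁₀(8.27×10⁷) = 79.18 dB
N = −174 + 79.18 + 3.73 = −91.09 dBm
SNR = P_sig − N = −82.5 − (−91.09) = 8.59 dB → 8.6 dB

8.6 dB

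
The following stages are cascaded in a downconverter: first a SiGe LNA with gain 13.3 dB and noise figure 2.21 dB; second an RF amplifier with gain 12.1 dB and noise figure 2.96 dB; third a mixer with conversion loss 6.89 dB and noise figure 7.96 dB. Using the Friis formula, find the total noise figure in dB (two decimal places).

2.37 dB

Convert to linear (a loss of L dB is a gain of −L dB): F_i = 10^(NF_i/10), G_i = 10^(G_i,dB/10)
  Stage 1: F_1 = 10^(2.21/10) = 1.663, G_1 = 10^(13.3/10) = 21.38
  Stage 2: F_2 = 10^(2.96/10) = 1.977, G_2 = 10^(12.1/10) = 16.22
  Stage 3: F_3 = 10^(7.96/10) = 6.252, G_3 = 10^(−6.89/10) = 0.2046
Friis cascade:
  F = 1.663 + (1.977 − 1)/21.38 + (6.252 − 1)/346.7 = 1.724
NF = 10 log₁₀(1.724) = 2.37 dB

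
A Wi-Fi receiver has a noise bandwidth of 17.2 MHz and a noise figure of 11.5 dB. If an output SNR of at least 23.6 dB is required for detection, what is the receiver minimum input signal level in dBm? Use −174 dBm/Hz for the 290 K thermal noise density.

−66.5 dBm

Sensitivity = −174 + 10 log₁₀(B) + NF + SNR_min
= −174 + 72.36 + 11.5 + 23.6
= −66.54 dBm → −66.5 dBm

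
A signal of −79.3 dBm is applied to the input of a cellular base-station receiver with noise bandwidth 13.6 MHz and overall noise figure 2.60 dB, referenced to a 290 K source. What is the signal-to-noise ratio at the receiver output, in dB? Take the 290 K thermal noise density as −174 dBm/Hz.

20.8 dB

Noise floor: N = −174 + 10 log₁₀(B) + NF
10 log₁₀(1.36×10⁷) = 71.34 dB
N = −174 + 71.34 + 2.60 = −100.06 dBm
SNR = P_sig − N = −79.3 − (−100.06) = 20.76 dB → 20.8 dB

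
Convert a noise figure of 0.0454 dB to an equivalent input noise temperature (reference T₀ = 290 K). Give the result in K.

F = 10^(0.0454/10) = 1.01051
T_e = (F − 1)·T₀ = (1.01051 − 1) × 290 = 3.05 K

3.05 K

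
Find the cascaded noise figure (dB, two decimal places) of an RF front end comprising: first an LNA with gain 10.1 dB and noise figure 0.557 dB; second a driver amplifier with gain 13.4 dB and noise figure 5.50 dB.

1.42 dB

Convert to linear (a loss of L dB is a gain of −L dB): F_i = 10^(NF_i/10), G_i = 10^(G_i,dB/10)
  Stage 1: F_1 = 10^(0.557/10) = 1.137, G_1 = 10^(10.1/10) = 10.23
  Stage 2: F_2 = 10^(5.50/10) = 3.548, G_2 = 10^(13.4/10) = 21.88
Friis cascade:
  F = 1.137 + (3.548 − 1)/10.23 = 1.386
NF = 10 log₁₀(1.386) = 1.42 dB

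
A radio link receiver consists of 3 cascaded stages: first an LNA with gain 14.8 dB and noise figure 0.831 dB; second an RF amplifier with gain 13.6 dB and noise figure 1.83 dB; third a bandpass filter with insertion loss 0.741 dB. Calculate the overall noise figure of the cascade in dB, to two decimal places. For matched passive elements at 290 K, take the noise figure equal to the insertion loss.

0.89 dB

Convert to linear (a loss of L dB is a gain of −L dB): F_i = 10^(NF_i/10), G_i = 10^(G_i,dB/10)
  Stage 1: F_1 = 10^(0.831/10) = 1.211, G_1 = 10^(14.8/10) = 30.20
  Stage 2: F_2 = 10^(1.83/10) = 1.524, G_2 = 10^(13.6/10) = 22.91
  Stage 3: F_3 = 10^(0.741/10) = 1.186, G_3 = 10^(−0.741/10) = 0.8431
Friis cascade:
  F = 1.211 + (1.524 − 1)/30.20 + (1.186 − 1)/691.8 = 1.228
NF = 10 log₁₀(1.228) = 0.89 dB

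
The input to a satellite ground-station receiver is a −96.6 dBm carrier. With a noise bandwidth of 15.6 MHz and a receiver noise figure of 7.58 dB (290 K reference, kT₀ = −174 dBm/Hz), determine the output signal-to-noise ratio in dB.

Noise floor: N = −174 + 10 log₁₀(B) + NF
10 log₁₀(1.56×10⁷) = 71.93 dB
N = −174 + 71.93 + 7.58 = −94.49 dBm
SNR = P_sig − N = −96.6 − (−94.49) = −2.11 dB → −2.1 dB

−2.1 dB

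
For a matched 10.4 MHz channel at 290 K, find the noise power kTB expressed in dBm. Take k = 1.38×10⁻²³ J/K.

P_n = kTB = 1.38×10⁻²³ × 290 × 1.04×10⁷ = 4.16×10⁻¹⁴ W
In dBm: 10 log₁₀(4.16×10⁻¹⁴ / 10⁻³) = −103.8 dBm

−103.8 dBm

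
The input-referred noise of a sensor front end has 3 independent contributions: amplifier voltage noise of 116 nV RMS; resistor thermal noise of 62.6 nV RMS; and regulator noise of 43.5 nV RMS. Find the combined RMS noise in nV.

139 nV

Uncorrelated sources add in power (mean-square): V_tot = √(ΣV_i²)
V_tot = √[(1.16×10⁻⁷)² + (6.26×10⁻⁸)² + (4.35×10⁻⁸)²] = 1.39×10⁻⁷ V = 139 nV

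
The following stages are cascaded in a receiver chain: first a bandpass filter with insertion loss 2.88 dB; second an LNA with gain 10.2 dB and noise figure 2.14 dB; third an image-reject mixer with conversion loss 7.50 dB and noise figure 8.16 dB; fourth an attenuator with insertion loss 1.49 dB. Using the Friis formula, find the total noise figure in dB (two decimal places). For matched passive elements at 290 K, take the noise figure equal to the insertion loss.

6.66 dB

Convert to linear (a loss of L dB is a gain of −L dB): F_i = 10^(NF_i/10), G_i = 10^(G_i,dB/10)
  Stage 1: F_1 = 10^(2.88/10) = 1.941, G_1 = 10^(−2.88/10) = 0.5152
  Stage 2: F_2 = 10^(2.14/10) = 1.637, G_2 = 10^(10.2/10) = 10.47
  Stage 3: F_3 = 10^(8.16/10) = 6.546, G_3 = 10^(−7.50/10) = 0.1778
  Stage 4: F_4 = 10^(1.49/10) = 1.409, G_4 = 10^(−1.49/10) = 0.7096
Friis cascade:
  F = 1.941 + (1.637 − 1)/0.5152 + (6.546 − 1)/5.395 + (1.409 − 1)/0.9594 = 4.632
NF = 10 log₁₀(4.632) = 6.66 dB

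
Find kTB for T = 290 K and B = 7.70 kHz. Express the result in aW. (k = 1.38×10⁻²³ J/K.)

P_n = kTB = 1.38×10⁻²³ × 290 × 7.70×10³ = 3.08×10⁻¹⁷ W = 30.8 aW

30.8 aW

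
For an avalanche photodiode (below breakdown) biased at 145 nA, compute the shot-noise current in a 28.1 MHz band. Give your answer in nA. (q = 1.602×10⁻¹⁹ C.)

1.14 nA

I_n = √(2qI·B)
2qI·B = 2 × 1.602×10⁻¹⁹ × 1.45×10⁻⁷ × 2.81×10⁷ = 1.31×10⁻¹⁸ A²
I_n = √(1.31×10⁻¹⁸) = 1.14×10⁻⁹ A = 1.14 nA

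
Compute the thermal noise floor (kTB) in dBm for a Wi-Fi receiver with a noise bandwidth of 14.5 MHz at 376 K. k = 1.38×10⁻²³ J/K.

P_n = kTB = 1.38×10⁻²³ × 376 × 1.45×10⁷ = 7.52×10⁻¹⁴ W
In dBm: 10 log₁₀(7.52×10⁻¹⁴ / 10⁻³) = −101.2 dBm

−101.2 dBm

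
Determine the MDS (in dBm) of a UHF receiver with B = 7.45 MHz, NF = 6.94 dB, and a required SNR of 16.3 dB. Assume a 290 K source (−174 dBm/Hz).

Sensitivity = −174 + 10 log₁₀(B) + NF + SNR_min
= −174 + 68.72 + 6.94 + 16.3
= −82.04 dBm → −82.0 dBm

−82.0 dBm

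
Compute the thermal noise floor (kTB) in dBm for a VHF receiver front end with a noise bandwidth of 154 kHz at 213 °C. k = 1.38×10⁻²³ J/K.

−119.9 dBm

T = 213 °C + 273.15 = 486.15 K
P_n = kTB = 1.38×10⁻²³ × 486.15 × 1.54×10⁵ = 1.03×10⁻¹⁵ W
In dBm: 10 log₁₀(1.03×10⁻¹⁵ / 10⁻³) = −119.9 dBm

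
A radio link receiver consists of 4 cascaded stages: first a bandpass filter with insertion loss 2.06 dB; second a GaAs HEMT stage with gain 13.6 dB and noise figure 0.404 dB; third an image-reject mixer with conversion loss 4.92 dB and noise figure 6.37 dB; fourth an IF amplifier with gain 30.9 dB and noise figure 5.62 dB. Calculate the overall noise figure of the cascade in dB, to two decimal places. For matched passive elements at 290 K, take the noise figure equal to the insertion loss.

4.11 dB

Convert to linear (a loss of L dB is a gain of −L dB): F_i = 10^(NF_i/10), G_i = 10^(G_i,dB/10)
  Stage 1: F_1 = 10^(2.06/10) = 1.607, G_1 = 10^(−2.06/10) = 0.6223
  Stage 2: F_2 = 10^(0.404/10) = 1.097, G_2 = 10^(13.6/10) = 22.91
  Stage 3: F_3 = 10^(6.37/10) = 4.335, G_3 = 10^(−4.92/10) = 0.3221
  Stage 4: F_4 = 10^(5.62/10) = 3.648, G_4 = 10^(30.9/10) = 1230
Friis cascade:
  F = 1.607 + (1.097 − 1)/0.6223 + (4.335 − 1)/14.26 + (3.648 − 1)/4.592 = 2.574
NF = 10 log₁₀(2.574) = 4.11 dB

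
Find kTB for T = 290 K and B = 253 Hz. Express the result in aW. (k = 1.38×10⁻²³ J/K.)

1.01 aW

P_n = kTB = 1.38×10⁻²³ × 290 × 2.53×10² = 1.01×10⁻¹⁸ W = 1.01 aW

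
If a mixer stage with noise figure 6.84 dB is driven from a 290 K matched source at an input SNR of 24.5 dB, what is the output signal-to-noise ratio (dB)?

By definition F = SNR_in/SNR_out, so in dB: SNR_out = SNR_in − NF
SNR_out = 24.5 − 6.84 = 17.66 dB

17.66 dB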